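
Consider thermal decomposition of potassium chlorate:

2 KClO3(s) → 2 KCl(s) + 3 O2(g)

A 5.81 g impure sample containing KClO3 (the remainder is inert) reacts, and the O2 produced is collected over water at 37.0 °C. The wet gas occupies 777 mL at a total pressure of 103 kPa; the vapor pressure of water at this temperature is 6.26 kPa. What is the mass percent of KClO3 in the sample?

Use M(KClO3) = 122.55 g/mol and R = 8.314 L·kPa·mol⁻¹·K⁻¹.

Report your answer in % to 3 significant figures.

P(O2) = 103 − 6.26 = 96.74 kPa
n(O2) = PV/RT = (96.74 × 0.7770) / (8.314 × 310.15) = 0.02915 mol
n(KClO3) = (2/3) × 0.02915 = 0.01943 mol
m(KClO3) = 0.01943 × 122.55 = 2.381 g
%KClO3 = 2.381 / 5.81 × 100 = 40.98%

41.0 %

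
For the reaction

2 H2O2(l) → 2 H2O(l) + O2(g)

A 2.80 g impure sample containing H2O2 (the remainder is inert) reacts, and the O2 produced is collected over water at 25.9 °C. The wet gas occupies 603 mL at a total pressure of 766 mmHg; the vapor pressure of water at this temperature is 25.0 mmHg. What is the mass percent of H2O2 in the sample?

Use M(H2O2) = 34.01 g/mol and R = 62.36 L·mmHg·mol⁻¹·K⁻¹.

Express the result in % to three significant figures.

58.2 %

P(O2) = 766 − 25.0 = 741.0 mmHg
n(O2) = PV/RT = (741.0 × 0.6030) / (62.36 × 299.05) = 0.02396 mol
n(H2O2) = (2/1) × 0.02396 = 0.04792 mol
m(H2O2) = 0.04792 × 34.01 = 1.630 g
%H2O2 = 1.630 / 2.80 × 100 = 58.21%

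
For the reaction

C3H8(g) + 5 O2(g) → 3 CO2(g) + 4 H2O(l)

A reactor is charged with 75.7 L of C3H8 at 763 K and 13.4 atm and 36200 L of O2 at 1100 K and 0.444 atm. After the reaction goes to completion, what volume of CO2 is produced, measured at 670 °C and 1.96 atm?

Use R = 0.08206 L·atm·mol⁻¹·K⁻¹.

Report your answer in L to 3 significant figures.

1920 L

n(C3H8) = PV/RT = (13.4 × 75.7) / (0.08206 × 763) = 16.20 mol
n(O2) = PV/RT = (0.444 × 36200) / (0.08206 × 1100) = 178.1 mol
For 16.20 mol C3H8, stoichiometry requires (5/1) × 16.20 = 81.00 mol O2; 178.1 mol is available, so C3H8 is limiting.
n(CO2) = (3/1) × 16.20 = 48.60 mol
V(CO2) = nRT/P = 48.60 × 0.08206 × 943.15 / 1.96 = 1919 L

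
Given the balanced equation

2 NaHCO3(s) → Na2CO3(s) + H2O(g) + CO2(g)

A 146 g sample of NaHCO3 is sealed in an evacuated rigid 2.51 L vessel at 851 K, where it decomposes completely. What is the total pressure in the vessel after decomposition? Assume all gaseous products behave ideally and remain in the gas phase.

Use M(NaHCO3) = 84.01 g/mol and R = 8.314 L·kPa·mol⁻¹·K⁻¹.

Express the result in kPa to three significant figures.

n(NaHCO3) = 146 / 84.01 = 1.738 mol
n(gas produced) = (2/2) × 1.738 = 1.738 mol
P = nRT/V = 1.738 × 8.314 × 851 / 2.51 = 4899 kPa

4900 kPa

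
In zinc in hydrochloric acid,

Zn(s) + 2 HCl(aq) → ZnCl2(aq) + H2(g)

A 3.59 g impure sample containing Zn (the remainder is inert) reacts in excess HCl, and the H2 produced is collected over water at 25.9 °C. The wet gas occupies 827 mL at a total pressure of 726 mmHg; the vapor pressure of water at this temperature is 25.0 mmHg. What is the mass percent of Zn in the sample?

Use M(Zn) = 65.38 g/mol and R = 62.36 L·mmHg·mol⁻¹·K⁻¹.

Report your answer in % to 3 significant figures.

56.6 %

P(H2) = 726 − 25.0 = 701.0 mmHg
n(H2) = PV/RT = (701.0 × 0.8270) / (62.36 × 299.05) = 0.03109 mol
n(Zn) = (1/1) × 0.03109 = 0.03109 mol
m(Zn) = 0.03109 × 65.38 = 2.033 g
%Zn = 2.033 / 3.59 × 100 = 56.63%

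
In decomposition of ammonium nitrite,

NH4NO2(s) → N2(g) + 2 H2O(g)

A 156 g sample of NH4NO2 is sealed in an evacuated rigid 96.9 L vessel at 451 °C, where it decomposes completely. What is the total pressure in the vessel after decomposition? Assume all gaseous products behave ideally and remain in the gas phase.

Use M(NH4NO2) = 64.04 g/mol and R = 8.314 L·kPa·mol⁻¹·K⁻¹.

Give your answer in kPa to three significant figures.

n(NH4NO2) = 156 / 64.04 = 2.436 mol
n(gas produced) = (3/1) × 2.436 = 7.308 mol
P = nRT/V = 7.308 × 8.314 × 724.15 / 96.9 = 454.1 kPa

454 kPa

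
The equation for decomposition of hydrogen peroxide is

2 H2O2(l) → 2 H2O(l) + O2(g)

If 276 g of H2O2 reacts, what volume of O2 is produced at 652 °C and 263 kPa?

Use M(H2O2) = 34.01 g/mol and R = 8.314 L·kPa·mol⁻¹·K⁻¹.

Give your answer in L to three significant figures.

119 L

n(H2O2) = 276.0 / 34.01 = 8.115 mol
n(O2) = (1/2) × 8.115 = 4.058 mol
V = nRT/P = 4.058 × 8.314 × 925.15 / 263 = 118.7 L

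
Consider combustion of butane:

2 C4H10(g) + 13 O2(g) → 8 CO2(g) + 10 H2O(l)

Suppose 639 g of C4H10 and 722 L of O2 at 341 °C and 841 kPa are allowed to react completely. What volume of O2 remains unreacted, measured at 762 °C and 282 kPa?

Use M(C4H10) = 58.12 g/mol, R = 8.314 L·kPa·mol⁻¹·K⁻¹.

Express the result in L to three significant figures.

n(C4H10) = 639 / 58.12 = 10.99 mol
n(O2) = PV/RT = (841 × 722) / (8.314 × 614.15) = 118.9 mol
For 10.99 mol C4H10, stoichiometry requires (13/2) × 10.99 = 71.44 mol O2; 118.9 mol is available, so C4H10 is limiting.
n(O2) consumed = (13/2) × 10.99 = 71.44 mol; remaining = 118.9 − 71.44 = 47.46 mol
V(O2) = nRT/P = 47.46 × 8.314 × 1035.15 / 282 = 1448 L

1450 L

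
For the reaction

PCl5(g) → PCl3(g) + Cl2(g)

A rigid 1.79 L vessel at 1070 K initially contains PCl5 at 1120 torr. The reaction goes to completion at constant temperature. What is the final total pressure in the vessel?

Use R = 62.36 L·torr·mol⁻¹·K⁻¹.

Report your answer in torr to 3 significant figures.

2240 torr

At constant T and V, P ∝ n(gas): 1 mol gas → 2 mol gas.
P_final = (2/1) × 1120 = 2240 torr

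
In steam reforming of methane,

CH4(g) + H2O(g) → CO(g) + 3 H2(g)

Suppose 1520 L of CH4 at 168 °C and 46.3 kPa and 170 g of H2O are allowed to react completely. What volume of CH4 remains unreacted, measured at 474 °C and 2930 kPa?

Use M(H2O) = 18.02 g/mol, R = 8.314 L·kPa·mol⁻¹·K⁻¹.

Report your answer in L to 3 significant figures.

20.7 L

n(CH4) = PV/RT = (46.3 × 1520) / (8.314 × 441.15) = 19.19 mol
n(H2O) = 170 / 18.02 = 9.434 mol
For 19.19 mol CH4, stoichiometry requires (1/1) × 19.19 = 19.19 mol H2O; 9.434 mol is available, so H2O is limiting.
n(CH4) consumed = (1/1) × 9.434 = 9.434 mol; remaining = 19.19 − 9.434 = 9.756 mol
V(CH4) = nRT/P = 9.756 × 8.314 × 747.15 / 2930 = 20.68 L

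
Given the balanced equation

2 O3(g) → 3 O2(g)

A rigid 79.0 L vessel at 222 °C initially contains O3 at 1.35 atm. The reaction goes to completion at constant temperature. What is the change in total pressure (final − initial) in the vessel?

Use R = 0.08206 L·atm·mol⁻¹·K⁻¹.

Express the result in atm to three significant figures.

0.675 atm

Rigid vessel, constant T ⇒ P scales with total gas moles (2 → 3).
P_final = (3/2) × 1.35 = 2.025 atm; ΔP = 2.025 − 1.35 = 0.6750 atm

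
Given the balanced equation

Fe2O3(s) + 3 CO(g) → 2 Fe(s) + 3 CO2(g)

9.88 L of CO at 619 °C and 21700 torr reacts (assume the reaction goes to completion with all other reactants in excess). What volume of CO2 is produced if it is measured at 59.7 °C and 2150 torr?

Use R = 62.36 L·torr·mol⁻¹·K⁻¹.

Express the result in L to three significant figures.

37.2 L

n(CO) = PV/RT = (21700 × 9.88) / (62.36 × 892.15) = 3.854 mol
n(CO2) = (3/3) × 3.854 = 3.854 mol
V = nRT/P = 3.854 × 62.36 × 332.85 / 2150 = 37.21 L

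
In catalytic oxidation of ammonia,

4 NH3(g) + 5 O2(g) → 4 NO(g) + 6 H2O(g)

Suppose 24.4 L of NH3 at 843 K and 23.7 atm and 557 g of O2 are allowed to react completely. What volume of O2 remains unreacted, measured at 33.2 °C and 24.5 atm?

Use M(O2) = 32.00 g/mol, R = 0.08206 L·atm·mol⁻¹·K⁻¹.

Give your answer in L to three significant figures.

7.14 L

n(NH3) = PV/RT = (23.7 × 24.4) / (0.08206 × 843) = 8.359 mol
n(O2) = 557 / 32.00 = 17.41 mol
For 8.359 mol NH3, stoichiometry requires (5/4) × 8.359 = 10.45 mol O2; 17.41 mol is available, so NH3 is limiting.
n(O2) consumed = (5/4) × 8.359 = 10.45 mol; remaining = 17.41 − 10.45 = 6.960 mol
V(O2) = nRT/P = 6.960 × 0.08206 × 306.35 / 24.5 = 7.142 L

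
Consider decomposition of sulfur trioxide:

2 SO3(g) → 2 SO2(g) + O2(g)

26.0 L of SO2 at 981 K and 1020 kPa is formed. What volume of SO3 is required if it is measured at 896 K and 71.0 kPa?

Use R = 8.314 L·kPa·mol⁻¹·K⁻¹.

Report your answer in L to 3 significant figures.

341 L

n(SO2) = PV/RT = (1020 × 26.0) / (8.314 × 981) = 3.252 mol
n(SO3) = (2/2) × 3.252 = 3.252 mol
V = nRT/P = 3.252 × 8.314 × 896 / 71.0 = 341.2 L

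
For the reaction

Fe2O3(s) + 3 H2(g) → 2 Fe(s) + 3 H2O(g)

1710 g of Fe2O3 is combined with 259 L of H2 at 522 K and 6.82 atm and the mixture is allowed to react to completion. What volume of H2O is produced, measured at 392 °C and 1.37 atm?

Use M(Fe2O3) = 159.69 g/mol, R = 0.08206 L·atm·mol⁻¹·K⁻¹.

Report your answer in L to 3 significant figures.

n(Fe2O3) = 1710 / 159.69 = 10.71 mol
n(H2) = PV/RT = (6.82 × 259) / (0.08206 × 522) = 41.24 mol
For 10.71 mol Fe2O3, stoichiometry requires (3/1) × 10.71 = 32.13 mol H2; 41.24 mol is available, so Fe2O3 is limiting.
n(H2O) = (3/1) × 10.71 = 32.13 mol
V(H2O) = nRT/P = 32.13 × 0.08206 × 665.15 / 1.37 = 1280 L

1280 L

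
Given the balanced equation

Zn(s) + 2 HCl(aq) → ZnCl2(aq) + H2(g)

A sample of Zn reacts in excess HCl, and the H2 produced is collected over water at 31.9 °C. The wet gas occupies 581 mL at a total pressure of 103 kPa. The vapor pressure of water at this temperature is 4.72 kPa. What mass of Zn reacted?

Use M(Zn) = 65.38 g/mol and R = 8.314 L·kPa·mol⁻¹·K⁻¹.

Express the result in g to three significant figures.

P(H2) = 103 − 4.72 = 98.28 kPa
n(H2) = PV/RT = (98.28 × 0.5810) / (8.314 × 305.05) = 0.02251 mol
n(Zn) = (1/1) × 0.02251 = 0.02251 mol
m(Zn) = 0.02251 × 65.38 = 1.472 g

1.47 g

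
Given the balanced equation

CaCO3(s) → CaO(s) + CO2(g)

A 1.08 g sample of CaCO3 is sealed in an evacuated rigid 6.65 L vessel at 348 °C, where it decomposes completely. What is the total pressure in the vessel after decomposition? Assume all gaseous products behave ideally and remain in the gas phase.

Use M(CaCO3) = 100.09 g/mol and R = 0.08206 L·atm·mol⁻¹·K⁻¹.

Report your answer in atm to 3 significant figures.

0.0827 atm

n(CaCO3) = 1.08 / 100.09 = 0.01079 mol
n(gas produced) = (1/1) × 0.01079 = 0.01079 mol
P = nRT/V = 0.01079 × 0.08206 × 621.15 / 6.65 = 0.08270 atm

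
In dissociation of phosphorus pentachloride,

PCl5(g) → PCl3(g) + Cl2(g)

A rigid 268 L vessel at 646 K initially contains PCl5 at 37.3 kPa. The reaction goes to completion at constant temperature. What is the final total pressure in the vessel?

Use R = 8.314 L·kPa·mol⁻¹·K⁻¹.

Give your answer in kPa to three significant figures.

Since T and V are fixed, P_final/P_initial = n_final/n_initial = 2/1.
P_final = (2/1) × 37.3 = 74.60 kPa

74.6 kPa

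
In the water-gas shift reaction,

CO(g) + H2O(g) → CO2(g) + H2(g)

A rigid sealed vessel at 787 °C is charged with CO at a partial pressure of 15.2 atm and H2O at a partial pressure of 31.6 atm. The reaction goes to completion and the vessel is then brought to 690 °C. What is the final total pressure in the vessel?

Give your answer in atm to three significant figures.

42.5 atm

With V and T fixed, P_i ∝ n_i, so the mole ratios apply directly to partial pressures at 787 °C.
P(H2O) required for 15.2 atm of CO = (1/1) × 15.2 = 15.20 atm; available 31.6 atm, so CO is limiting.
P(H2O) remaining = 31.6 − (1/1) × 15.2 = 16.40 atm
P(gaseous products) = (1+1)/1 × 15.2 = 30.40 atm
P_total at 787 °C = 16.40 + 30.40 = 46.80 atm
Scaling to 690 °C: P = 46.80 × 963.15/1060.15 = 42.52 atm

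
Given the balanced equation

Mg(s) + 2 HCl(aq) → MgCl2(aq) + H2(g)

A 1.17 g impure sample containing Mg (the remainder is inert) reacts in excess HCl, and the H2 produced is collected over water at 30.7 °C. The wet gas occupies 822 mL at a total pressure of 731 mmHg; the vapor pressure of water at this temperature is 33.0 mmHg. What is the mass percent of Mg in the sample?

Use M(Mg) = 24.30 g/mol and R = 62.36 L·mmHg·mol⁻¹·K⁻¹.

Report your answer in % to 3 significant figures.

62.9 %

P(H2) = 731 − 33.0 = 698.0 mmHg
n(H2) = PV/RT = (698.0 × 0.8220) / (62.36 × 303.85) = 0.03028 mol
n(Mg) = (1/1) × 0.03028 = 0.03028 mol
m(Mg) = 0.03028 × 24.30 = 0.7358 g
%Mg = 0.7358 / 1.17 × 100 = 62.89%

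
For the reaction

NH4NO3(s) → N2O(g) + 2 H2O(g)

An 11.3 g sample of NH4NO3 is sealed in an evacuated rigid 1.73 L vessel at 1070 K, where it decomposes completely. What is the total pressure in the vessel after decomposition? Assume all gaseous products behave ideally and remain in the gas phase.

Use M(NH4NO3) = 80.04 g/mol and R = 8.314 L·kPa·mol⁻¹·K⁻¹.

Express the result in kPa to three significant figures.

n(NH4NO3) = 11.3 / 80.04 = 0.1412 mol
n(gas produced) = (3/1) × 0.1412 = 0.4236 mol
P = nRT/V = 0.4236 × 8.314 × 1070 / 1.73 = 2178 kPa

2180 kPa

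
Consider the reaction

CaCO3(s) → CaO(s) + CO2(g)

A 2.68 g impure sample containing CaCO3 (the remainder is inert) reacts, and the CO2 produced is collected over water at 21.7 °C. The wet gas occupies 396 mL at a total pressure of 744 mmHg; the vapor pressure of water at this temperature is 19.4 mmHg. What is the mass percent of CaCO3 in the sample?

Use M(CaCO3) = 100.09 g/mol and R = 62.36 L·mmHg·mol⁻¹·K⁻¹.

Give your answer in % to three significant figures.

58.3 %

P(CO2) = 744 − 19.4 = 724.6 mmHg
n(CO2) = PV/RT = (724.6 × 0.3960) / (62.36 × 294.85) = 0.01561 mol
n(CaCO3) = (1/1) × 0.01561 = 0.01561 mol
m(CaCO3) = 0.01561 × 100.09 = 1.562 g
%CaCO3 = 1.562 / 2.68 × 100 = 58.28%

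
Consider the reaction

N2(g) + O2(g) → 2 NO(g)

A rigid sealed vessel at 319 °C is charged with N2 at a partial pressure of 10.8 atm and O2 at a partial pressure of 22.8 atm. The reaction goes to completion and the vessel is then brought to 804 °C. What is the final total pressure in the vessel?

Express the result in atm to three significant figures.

61.1 atm

With V and T fixed, P_i ∝ n_i, so the mole ratios apply directly to partial pressures at 319 °C.
P(O2) required for 10.8 atm of N2 = (1/1) × 10.8 = 10.80 atm; available 22.8 atm, so N2 is limiting.
P(O2) remaining = 22.8 − (1/1) × 10.8 = 12.00 atm
P(gaseous products) = (2)/1 × 10.8 = 21.60 atm
P_total at 319 °C = 12.00 + 21.60 = 33.60 atm
Scaling to 804 °C: P = 33.60 × 1077.15/592.15 = 61.12 atm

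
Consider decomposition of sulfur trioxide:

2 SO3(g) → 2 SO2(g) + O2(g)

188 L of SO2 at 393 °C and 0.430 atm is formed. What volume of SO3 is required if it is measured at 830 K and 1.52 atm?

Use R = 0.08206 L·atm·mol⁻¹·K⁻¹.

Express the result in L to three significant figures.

n(SO2) = PV/RT = (0.430 × 188) / (0.08206 × 666.15) = 1.479 mol
n(SO3) = (2/2) × 1.479 = 1.479 mol
V = nRT/P = 1.479 × 0.08206 × 830 / 1.52 = 66.27 L

66.3 L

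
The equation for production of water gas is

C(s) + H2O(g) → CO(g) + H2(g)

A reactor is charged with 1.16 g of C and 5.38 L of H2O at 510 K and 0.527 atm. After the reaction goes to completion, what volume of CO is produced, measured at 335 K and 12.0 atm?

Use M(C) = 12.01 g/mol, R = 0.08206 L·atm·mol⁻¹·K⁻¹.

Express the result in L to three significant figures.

0.155 L

n(C) = 1.16 / 12.01 = 0.09659 mol
n(H2O) = PV/RT = (0.527 × 5.38) / (0.08206 × 510) = 0.06775 mol
For 0.09659 mol C, stoichiometry requires (1/1) × 0.09659 = 0.09659 mol H2O; 0.06775 mol is available, so H2O is limiting.
n(CO) = (1/1) × 0.06775 = 0.06775 mol
V(CO) = nRT/P = 0.06775 × 0.08206 × 335 / 12.0 = 0.1552 L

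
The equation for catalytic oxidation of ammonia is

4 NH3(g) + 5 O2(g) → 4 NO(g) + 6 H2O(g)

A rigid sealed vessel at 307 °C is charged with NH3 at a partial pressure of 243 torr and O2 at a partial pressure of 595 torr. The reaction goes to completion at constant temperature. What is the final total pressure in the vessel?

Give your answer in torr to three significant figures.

Because the vessel is rigid and T is held at 307 °C, work the stoichiometry in partial pressures (P_i = n_iRT/V).
P(O2) required for 243 torr of NH3 = (5/4) × 243 = 303.8 torr; available 595 torr, so NH3 is limiting.
P(O2) remaining = 595 − (5/4) × 243 = 291.2 torr
P(gaseous products) = (4+6)/4 × 243 = 607.5 torr
P_total at 307 °C = 291.2 + 607.5 = 898.7 torr

899 torr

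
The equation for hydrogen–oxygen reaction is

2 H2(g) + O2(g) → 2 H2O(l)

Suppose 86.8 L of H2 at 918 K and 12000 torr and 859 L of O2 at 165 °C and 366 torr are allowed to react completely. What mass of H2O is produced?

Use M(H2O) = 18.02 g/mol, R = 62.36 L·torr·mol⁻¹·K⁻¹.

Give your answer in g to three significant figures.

n(H2) = PV/RT = (12000 × 86.8) / (62.36 × 918) = 18.20 mol
n(O2) = PV/RT = (366 × 859) / (62.36 × 438.15) = 11.51 mol
For 18.20 mol H2, stoichiometry requires (1/2) × 18.20 = 9.100 mol O2; 11.51 mol is available, so H2 is limiting.
n(H2O) = (2/2) × 18.20 = 18.20 mol
m(H2O) = 18.20 × 18.02 = 328.0 g

328 g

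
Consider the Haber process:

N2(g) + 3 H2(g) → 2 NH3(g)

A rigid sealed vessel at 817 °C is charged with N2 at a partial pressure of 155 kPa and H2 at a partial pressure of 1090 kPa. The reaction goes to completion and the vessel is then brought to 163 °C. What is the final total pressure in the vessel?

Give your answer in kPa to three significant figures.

With V and T fixed, P_i ∝ n_i, so the mole ratios apply directly to partial pressures at 817 °C.
P(H2) required for 155 kPa of N2 = (3/1) × 155 = 465.0 kPa; available 1090 kPa, so N2 is limiting.
P(H2) remaining = 1090 − (3/1) × 155 = 625.0 kPa
P(gaseous products) = (2)/1 × 155 = 310.0 kPa
P_total at 817 °C = 625.0 + 310.0 = 935.0 kPa
Scaling to 163 °C: P = 935.0 × 436.15/1090.15 = 374.1 kPa

374 kPa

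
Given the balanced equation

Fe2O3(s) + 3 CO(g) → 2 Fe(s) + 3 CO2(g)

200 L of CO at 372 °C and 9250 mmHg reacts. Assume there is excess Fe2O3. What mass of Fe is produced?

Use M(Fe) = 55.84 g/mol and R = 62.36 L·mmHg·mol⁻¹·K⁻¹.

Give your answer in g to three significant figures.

n(CO) = PV/RT = (9250 × 200) / (62.36 × 645.15) = 45.98 mol
n(Fe) = (2/3) × 45.98 = 30.65 mol
m(Fe) = 30.65 × 55.84 = 1711 g

1710 g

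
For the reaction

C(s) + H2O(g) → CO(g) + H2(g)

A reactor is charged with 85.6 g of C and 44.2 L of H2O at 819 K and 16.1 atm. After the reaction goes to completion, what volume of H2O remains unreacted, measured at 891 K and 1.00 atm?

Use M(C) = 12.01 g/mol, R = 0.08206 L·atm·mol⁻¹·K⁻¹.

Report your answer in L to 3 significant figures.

n(C) = 85.6 / 12.01 = 7.127 mol
n(H2O) = PV/RT = (16.1 × 44.2) / (0.08206 × 819) = 10.59 mol
For 7.127 mol C, stoichiometry requires (1/1) × 7.127 = 7.127 mol H2O; 10.59 mol is available, so C is limiting.
n(H2O) consumed = (1/1) × 7.127 = 7.127 mol; remaining = 10.59 − 7.127 = 3.463 mol
V(H2O) = nRT/P = 3.463 × 0.08206 × 891 / 1.00 = 253.2 L

253 L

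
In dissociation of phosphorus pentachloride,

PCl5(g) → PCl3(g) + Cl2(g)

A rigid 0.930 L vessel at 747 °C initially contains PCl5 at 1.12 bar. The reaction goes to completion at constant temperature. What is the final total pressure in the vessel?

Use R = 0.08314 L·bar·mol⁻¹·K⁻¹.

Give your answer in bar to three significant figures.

2.24 bar

Since T and V are fixed, P_final/P_initial = n_final/n_initial = 2/1.
P_final = (2/1) × 1.12 = 2.240 bar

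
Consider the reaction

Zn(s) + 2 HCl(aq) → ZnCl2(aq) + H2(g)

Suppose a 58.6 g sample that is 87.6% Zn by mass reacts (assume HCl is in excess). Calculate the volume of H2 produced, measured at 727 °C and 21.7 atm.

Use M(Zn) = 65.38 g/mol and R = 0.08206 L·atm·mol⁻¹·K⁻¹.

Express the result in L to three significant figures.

mass of Zn = 58.6 × 87.6/100 = 51.33 g
n(Zn) = 51.33 / 65.38 = 0.7851 mol
n(H2) = (1/1) × 0.7851 = 0.7851 mol
V = nRT/P = 0.7851 × 0.08206 × 1000.15 / 21.7 = 2.969 L

2.97 L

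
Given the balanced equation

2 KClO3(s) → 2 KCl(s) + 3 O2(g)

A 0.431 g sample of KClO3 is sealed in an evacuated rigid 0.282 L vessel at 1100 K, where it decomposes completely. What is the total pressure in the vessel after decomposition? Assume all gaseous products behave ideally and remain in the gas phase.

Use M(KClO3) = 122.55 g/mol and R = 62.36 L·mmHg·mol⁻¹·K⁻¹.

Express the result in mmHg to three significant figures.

1280 mmHg

n(KClO3) = 0.431 / 122.55 = 0.003517 mol
n(gas produced) = (3/2) × 0.003517 = 0.005276 mol
P = nRT/V = 0.005276 × 62.36 × 1100 / 0.282 = 1283 mmHg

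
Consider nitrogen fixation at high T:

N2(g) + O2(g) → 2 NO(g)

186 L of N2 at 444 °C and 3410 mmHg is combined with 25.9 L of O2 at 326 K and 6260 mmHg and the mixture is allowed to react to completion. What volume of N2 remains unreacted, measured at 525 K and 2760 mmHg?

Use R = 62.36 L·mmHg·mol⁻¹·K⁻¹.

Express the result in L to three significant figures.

73.6 L

n(N2) = PV/RT = (3410 × 186) / (62.36 × 717.15) = 14.18 mol
n(O2) = PV/RT = (6260 × 25.9) / (62.36 × 326) = 7.975 mol
For 14.18 mol N2, stoichiometry requires (1/1) × 14.18 = 14.18 mol O2; 7.975 mol is available, so O2 is limiting.
n(N2) consumed = (1/1) × 7.975 = 7.975 mol; remaining = 14.18 − 7.975 = 6.205 mol
V(N2) = nRT/P = 6.205 × 62.36 × 525 / 2760 = 73.60 L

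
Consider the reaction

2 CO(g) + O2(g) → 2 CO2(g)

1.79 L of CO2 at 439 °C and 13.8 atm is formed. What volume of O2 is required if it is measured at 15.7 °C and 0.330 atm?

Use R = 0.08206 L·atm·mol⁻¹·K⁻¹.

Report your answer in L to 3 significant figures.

n(CO2) = PV/RT = (13.8 × 1.79) / (0.08206 × 712.15) = 0.4227 mol
n(O2) = (1/2) × 0.4227 = 0.2114 mol
V = nRT/P = 0.2114 × 0.08206 × 288.85 / 0.330 = 15.18 L

15.2 L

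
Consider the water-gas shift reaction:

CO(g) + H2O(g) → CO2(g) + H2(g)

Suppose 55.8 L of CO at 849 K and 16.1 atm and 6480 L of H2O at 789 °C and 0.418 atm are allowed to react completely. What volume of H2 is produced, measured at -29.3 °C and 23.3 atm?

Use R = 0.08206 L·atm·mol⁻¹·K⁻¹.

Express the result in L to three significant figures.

n(CO) = PV/RT = (16.1 × 55.8) / (0.08206 × 849) = 12.89 mol
n(H2O) = PV/RT = (0.418 × 6480) / (0.08206 × 1062.15) = 31.08 mol
For 12.89 mol CO, stoichiometry requires (1/1) × 12.89 = 12.89 mol H2O; 31.08 mol is available, so CO is limiting.
n(H2) = (1/1) × 12.89 = 12.89 mol
V(H2) = nRT/P = 12.89 × 0.08206 × 243.85 / 23.3 = 11.07 L

11.1 L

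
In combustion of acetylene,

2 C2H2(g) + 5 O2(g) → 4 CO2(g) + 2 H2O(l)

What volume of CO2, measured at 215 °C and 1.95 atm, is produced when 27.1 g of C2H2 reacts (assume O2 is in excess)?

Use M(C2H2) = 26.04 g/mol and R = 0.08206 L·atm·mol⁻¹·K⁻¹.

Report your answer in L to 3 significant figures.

n(C2H2) = 27.10 / 26.04 = 1.041 mol
n(CO2) = (4/2) × 1.041 = 2.082 mol
V = nRT/P = 2.082 × 0.08206 × 488.15 / 1.95 = 42.77 L

42.8 L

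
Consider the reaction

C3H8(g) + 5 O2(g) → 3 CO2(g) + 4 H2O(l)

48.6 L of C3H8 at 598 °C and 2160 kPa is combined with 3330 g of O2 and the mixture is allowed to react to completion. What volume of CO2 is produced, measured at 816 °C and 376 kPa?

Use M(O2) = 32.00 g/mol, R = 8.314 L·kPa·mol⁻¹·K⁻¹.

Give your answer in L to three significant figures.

n(C3H8) = PV/RT = (2160 × 48.6) / (8.314 × 871.15) = 14.49 mol
n(O2) = 3330 / 32.00 = 104.1 mol
For 14.49 mol C3H8, stoichiometry requires (5/1) × 14.49 = 72.45 mol O2; 104.1 mol is available, so C3H8 is limiting.
n(CO2) = (3/1) × 14.49 = 43.47 mol
V(CO2) = nRT/P = 43.47 × 8.314 × 1089.15 / 376 = 1047 L

1050 L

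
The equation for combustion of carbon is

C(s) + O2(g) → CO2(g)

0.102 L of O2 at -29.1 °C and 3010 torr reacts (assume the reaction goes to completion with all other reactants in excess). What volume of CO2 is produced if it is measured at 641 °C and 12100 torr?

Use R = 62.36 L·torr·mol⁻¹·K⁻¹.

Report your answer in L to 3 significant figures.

n(O2) = PV/RT = (3010 × 0.102) / (62.36 × 244.05) = 0.02017 mol
n(CO2) = (1/1) × 0.02017 = 0.02017 mol
V = nRT/P = 0.02017 × 62.36 × 914.15 / 12100 = 0.09503 L

0.0950 L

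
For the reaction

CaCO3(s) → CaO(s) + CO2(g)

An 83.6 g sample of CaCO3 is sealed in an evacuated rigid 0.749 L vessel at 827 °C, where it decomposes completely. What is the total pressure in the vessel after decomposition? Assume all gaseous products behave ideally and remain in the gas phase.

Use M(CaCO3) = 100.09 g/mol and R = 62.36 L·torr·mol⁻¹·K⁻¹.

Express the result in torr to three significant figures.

n(CaCO3) = 83.6 / 100.09 = 0.8352 mol
n(gas produced) = (1/1) × 0.8352 = 0.8352 mol
P = nRT/V = 0.8352 × 62.36 × 1100.15 / 0.749 = 76500 torr

76500 torr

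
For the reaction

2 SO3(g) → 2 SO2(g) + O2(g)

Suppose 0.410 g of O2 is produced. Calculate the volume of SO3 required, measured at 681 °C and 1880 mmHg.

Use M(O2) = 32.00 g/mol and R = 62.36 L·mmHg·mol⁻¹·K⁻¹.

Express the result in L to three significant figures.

n(O2) = 0.4100 / 32.00 = 0.01281 mol
n(SO3) = (2/1) × 0.01281 = 0.02562 mol
V = nRT/P = 0.02562 × 62.36 × 954.15 / 1880 = 0.8109 L

0.811 L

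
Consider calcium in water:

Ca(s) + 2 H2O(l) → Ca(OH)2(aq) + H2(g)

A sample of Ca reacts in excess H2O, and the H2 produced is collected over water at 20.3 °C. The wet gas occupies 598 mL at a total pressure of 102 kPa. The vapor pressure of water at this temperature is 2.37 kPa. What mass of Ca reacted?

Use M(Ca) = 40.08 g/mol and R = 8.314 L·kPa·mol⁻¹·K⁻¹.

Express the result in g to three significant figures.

0.979 g

P(H2) = 102 − 2.37 = 99.63 kPa
n(H2) = PV/RT = (99.63 × 0.5980) / (8.314 × 293.45) = 0.02442 mol
n(Ca) = (1/1) × 0.02442 = 0.02442 mol
m(Ca) = 0.02442 × 40.08 = 0.9788 g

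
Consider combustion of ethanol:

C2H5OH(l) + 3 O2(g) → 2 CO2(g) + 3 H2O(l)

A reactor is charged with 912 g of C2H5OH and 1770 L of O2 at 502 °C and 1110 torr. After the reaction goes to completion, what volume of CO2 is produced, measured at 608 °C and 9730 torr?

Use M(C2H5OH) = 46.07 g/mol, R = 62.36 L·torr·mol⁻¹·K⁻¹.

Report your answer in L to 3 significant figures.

153 L

n(C2H5OH) = 912 / 46.07 = 19.80 mol
n(O2) = PV/RT = (1110 × 1770) / (62.36 × 775.15) = 40.64 mol
For 19.80 mol C2H5OH, stoichiometry requires (3/1) × 19.80 = 59.40 mol O2; 40.64 mol is available, so O2 is limiting.
n(CO2) = (2/3) × 40.64 = 27.09 mol
V(CO2) = nRT/P = 27.09 × 62.36 × 881.15 / 9730 = 153.0 L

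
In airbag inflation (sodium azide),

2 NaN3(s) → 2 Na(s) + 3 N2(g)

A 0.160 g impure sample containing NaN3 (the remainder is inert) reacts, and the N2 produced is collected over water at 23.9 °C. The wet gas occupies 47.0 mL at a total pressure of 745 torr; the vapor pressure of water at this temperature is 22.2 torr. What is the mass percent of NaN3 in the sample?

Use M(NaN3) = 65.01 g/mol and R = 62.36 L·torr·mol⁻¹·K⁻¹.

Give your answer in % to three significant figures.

49.7 %

P(N2) = 745 − 22.2 = 722.8 torr
n(N2) = PV/RT = (722.8 × 0.04700) / (62.36 × 297.05) = 0.001834 mol
n(NaN3) = (2/3) × 0.001834 = 0.001223 mol
m(NaN3) = 0.001223 × 65.01 = 0.07951 g
%NaN3 = 0.07951 / 0.160 × 100 = 49.69%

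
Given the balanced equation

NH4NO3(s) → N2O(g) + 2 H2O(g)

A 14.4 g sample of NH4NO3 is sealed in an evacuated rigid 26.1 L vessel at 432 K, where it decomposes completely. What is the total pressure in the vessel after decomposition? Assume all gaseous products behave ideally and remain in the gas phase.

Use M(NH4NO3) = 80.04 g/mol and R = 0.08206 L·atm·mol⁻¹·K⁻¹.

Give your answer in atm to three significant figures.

0.733 atm

n(NH4NO3) = 14.4 / 80.04 = 0.1799 mol
n(gas produced) = (3/1) × 0.1799 = 0.5397 mol
P = nRT/V = 0.5397 × 0.08206 × 432 / 26.1 = 0.7330 atm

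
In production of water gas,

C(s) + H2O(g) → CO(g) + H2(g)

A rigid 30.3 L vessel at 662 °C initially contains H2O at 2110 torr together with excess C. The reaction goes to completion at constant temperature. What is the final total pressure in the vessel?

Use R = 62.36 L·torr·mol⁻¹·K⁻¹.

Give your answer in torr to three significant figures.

Since T and V are fixed, P_final/P_initial = n_final/n_initial = 2/1.
P_final = (2/1) × 2110 = 4220 torr

4220 torr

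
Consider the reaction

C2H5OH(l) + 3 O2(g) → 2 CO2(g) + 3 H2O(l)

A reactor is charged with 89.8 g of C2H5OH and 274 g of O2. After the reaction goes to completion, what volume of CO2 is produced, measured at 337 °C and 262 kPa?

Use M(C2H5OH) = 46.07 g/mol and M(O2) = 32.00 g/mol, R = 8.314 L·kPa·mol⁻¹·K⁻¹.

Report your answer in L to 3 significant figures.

75.5 L

n(C2H5OH) = 89.8 / 46.07 = 1.949 mol
n(O2) = 274 / 32.00 = 8.562 mol
For 1.949 mol C2H5OH, stoichiometry requires (3/1) × 1.949 = 5.847 mol O2; 8.562 mol is available, so C2H5OH is limiting.
n(CO2) = (2/1) × 1.949 = 3.898 mol
V(CO2) = nRT/P = 3.898 × 8.314 × 610.15 / 262 = 75.47 L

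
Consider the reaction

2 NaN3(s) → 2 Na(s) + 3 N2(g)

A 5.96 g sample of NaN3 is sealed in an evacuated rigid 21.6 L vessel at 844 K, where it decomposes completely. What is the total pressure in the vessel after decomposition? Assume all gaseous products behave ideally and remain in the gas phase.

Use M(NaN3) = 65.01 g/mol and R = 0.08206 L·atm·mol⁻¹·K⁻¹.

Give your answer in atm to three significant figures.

0.441 atm

n(NaN3) = 5.96 / 65.01 = 0.09168 mol
n(gas produced) = (3/2) × 0.09168 = 0.1375 mol
P = nRT/V = 0.1375 × 0.08206 × 844 / 21.6 = 0.4409 atm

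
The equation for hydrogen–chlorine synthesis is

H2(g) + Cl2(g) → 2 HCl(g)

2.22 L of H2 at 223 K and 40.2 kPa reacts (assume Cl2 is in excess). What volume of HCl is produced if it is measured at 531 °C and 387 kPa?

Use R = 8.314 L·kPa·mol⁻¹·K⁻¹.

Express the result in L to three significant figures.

1.66 L

n(H2) = PV/RT = (40.2 × 2.22) / (8.314 × 223) = 0.04814 mol
n(HCl) = (2/1) × 0.04814 = 0.09628 mol
V = nRT/P = 0.09628 × 8.314 × 804.15 / 387 = 1.663 L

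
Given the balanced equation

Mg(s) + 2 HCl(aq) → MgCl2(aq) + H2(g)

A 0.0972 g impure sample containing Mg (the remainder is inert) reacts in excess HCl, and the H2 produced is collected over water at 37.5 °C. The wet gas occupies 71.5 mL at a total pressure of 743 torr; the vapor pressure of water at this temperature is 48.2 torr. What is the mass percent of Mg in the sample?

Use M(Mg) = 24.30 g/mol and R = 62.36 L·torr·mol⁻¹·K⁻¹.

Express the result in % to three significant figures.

P(H2) = 743 − 48.2 = 694.8 torr
n(H2) = PV/RT = (694.8 × 0.07150) / (62.36 × 310.65) = 0.002564 mol
n(Mg) = (1/1) × 0.002564 = 0.002564 mol
m(Mg) = 0.002564 × 24.30 = 0.06231 g
%Mg = 0.06231 / 0.0972 × 100 = 64.10%

64.1 %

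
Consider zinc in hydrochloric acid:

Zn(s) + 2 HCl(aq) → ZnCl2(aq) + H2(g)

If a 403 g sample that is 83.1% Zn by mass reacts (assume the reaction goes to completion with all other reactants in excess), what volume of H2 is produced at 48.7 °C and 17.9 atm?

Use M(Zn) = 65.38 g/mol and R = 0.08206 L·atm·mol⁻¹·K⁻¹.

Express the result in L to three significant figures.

7.56 L

mass of Zn = 403 × 83.1/100 = 334.9 g
n(Zn) = 334.9 / 65.38 = 5.122 mol
n(H2) = (1/1) × 5.122 = 5.122 mol
V = nRT/P = 5.122 × 0.08206 × 321.85 / 17.9 = 7.557 L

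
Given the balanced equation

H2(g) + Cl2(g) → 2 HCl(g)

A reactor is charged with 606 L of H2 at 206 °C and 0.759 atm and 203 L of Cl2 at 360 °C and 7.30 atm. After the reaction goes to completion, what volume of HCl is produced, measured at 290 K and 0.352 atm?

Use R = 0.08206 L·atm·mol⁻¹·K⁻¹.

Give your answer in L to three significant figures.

1580 L

n(H2) = PV/RT = (0.759 × 606) / (0.08206 × 479.15) = 11.70 mol
n(Cl2) = PV/RT = (7.30 × 203) / (0.08206 × 633.15) = 28.52 mol
For 11.70 mol H2, stoichiometry requires (1/1) × 11.70 = 11.70 mol Cl2; 28.52 mol is available, so H2 is limiting.
n(HCl) = (2/1) × 11.70 = 23.40 mol
V(HCl) = nRT/P = 23.40 × 0.08206 × 290 / 0.352 = 1582 L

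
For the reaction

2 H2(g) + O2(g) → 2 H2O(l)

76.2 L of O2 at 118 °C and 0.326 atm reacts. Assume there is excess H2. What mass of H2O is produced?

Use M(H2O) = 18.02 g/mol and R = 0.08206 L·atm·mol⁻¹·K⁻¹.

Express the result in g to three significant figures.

n(O2) = PV/RT = (0.326 × 76.2) / (0.08206 × 391.15) = 0.7739 mol
n(H2O) = (2/1) × 0.7739 = 1.548 mol
m(H2O) = 1.548 × 18.02 = 27.89 g

27.9 g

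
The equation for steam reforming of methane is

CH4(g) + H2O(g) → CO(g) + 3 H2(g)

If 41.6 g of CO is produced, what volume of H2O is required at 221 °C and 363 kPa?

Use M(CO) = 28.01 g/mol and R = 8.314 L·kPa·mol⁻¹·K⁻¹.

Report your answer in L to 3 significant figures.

16.8 L

n(CO) = 41.60 / 28.01 = 1.485 mol
n(H2O) = (1/1) × 1.485 = 1.485 mol
V = nRT/P = 1.485 × 8.314 × 494.15 / 363 = 16.81 L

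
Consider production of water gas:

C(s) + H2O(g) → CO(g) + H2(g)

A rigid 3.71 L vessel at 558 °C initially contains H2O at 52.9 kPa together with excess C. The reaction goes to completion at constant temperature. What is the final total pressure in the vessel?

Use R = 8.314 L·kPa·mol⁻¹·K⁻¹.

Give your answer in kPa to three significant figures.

106 kPa

At constant T and V, P ∝ n(gas): 1 mol gas → 2 mol gas.
P_final = (2/1) × 52.9 = 105.8 kPa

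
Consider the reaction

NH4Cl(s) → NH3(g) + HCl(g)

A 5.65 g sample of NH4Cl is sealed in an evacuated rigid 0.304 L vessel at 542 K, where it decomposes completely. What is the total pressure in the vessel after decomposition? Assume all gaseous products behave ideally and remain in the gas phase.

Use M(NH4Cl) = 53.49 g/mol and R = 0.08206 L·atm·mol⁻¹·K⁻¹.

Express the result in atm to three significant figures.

30.9 atm

n(NH4Cl) = 5.65 / 53.49 = 0.1056 mol
n(gas produced) = (2/1) × 0.1056 = 0.2112 mol
P = nRT/V = 0.2112 × 0.08206 × 542 / 0.304 = 30.90 atm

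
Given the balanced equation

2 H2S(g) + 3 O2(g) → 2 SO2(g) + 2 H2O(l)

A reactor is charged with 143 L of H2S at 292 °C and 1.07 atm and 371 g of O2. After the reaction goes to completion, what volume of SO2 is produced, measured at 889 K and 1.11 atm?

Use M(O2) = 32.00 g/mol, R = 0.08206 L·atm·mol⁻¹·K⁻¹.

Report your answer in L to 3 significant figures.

217 L

n(H2S) = PV/RT = (1.07 × 143) / (0.08206 × 565.15) = 3.299 mol
n(O2) = 371 / 32.00 = 11.59 mol
For 3.299 mol H2S, stoichiometry requires (3/2) × 3.299 = 4.949 mol O2; 11.59 mol is available, so H2S is limiting.
n(SO2) = (2/2) × 3.299 = 3.299 mol
V(SO2) = nRT/P = 3.299 × 0.08206 × 889 / 1.11 = 216.8 L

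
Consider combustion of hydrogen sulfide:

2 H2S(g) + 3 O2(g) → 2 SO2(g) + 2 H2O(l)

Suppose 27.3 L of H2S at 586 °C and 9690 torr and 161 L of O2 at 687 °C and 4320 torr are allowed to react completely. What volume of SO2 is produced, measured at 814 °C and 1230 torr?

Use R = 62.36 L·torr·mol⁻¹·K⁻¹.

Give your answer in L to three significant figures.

272 L

n(H2S) = PV/RT = (9690 × 27.3) / (62.36 × 859.15) = 4.938 mol
n(O2) = PV/RT = (4320 × 161) / (62.36 × 960.15) = 11.62 mol
For 4.938 mol H2S, stoichiometry requires (3/2) × 4.938 = 7.407 mol O2; 11.62 mol is available, so H2S is limiting.
n(SO2) = (2/2) × 4.938 = 4.938 mol
V(SO2) = nRT/P = 4.938 × 62.36 × 1087.15 / 1230 = 272.2 L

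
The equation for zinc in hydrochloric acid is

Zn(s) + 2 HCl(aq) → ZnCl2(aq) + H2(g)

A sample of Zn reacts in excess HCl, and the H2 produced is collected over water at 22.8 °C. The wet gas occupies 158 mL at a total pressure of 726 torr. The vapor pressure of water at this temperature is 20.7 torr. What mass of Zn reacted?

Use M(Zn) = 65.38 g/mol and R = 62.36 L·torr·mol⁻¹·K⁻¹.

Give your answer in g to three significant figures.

0.395 g

P(H2) = 726 − 20.7 = 705.3 torr
n(H2) = PV/RT = (705.3 × 0.1580) / (62.36 × 295.95) = 0.006038 mol
n(Zn) = (1/1) × 0.006038 = 0.006038 mol
m(Zn) = 0.006038 × 65.38 = 0.3948 g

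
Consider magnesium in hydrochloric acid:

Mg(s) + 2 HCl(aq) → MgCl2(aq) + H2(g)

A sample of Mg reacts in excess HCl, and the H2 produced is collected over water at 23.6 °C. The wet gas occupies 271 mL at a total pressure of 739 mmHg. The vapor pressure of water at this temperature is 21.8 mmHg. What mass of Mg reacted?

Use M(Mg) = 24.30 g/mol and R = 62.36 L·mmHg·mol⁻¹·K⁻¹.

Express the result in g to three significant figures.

P(H2) = 739 − 21.8 = 717.2 mmHg
n(H2) = PV/RT = (717.2 × 0.2710) / (62.36 × 296.75) = 0.01050 mol
n(Mg) = (1/1) × 0.01050 = 0.01050 mol
m(Mg) = 0.01050 × 24.30 = 0.2552 g

0.255 g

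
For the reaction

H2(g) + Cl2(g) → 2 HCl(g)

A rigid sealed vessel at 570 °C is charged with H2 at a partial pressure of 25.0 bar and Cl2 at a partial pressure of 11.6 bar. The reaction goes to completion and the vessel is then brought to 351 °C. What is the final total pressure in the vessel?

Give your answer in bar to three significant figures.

27.1 bar

Because the vessel is rigid and T is held at 570 °C, work the stoichiometry in partial pressures (P_i = n_iRT/V).
P(Cl2) required for 25.0 bar of H2 = (1/1) × 25.0 = 25.00 bar; available 11.6 bar, so Cl2 is limiting.
P(H2) remaining = 25.0 − (1/1) × 11.6 = 13.40 bar
P(gaseous products) = (2)/1 × 11.6 = 23.20 bar
P_total at 570 °C = 13.40 + 23.20 = 36.60 bar
Scaling to 351 °C: P = 36.60 × 624.15/843.15 = 27.09 bar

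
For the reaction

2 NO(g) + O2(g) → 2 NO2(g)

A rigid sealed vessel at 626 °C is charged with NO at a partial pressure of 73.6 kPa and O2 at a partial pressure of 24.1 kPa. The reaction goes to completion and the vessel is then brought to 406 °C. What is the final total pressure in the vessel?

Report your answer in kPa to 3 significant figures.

With V and T fixed, P_i ∝ n_i, so the mole ratios apply directly to partial pressures at 626 °C.
P(O2) required for 73.6 kPa of NO = (1/2) × 73.6 = 36.80 kPa; available 24.1 kPa, so O2 is limiting.
P(NO) remaining = 73.6 − (2/1) × 24.1 = 25.40 kPa
P(gaseous products) = (2)/1 × 24.1 = 48.20 kPa
P_total at 626 °C = 25.40 + 48.20 = 73.60 kPa
Scaling to 406 °C: P = 73.60 × 679.15/899.15 = 55.59 kPa

55.6 kPa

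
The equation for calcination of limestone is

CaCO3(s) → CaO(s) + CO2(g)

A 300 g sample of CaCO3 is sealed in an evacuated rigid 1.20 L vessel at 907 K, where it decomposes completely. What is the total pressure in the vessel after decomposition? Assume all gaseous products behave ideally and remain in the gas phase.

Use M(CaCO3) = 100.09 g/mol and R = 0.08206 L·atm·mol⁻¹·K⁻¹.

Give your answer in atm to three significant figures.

186 atm

n(CaCO3) = 300 / 100.09 = 2.997 mol
n(gas produced) = (1/1) × 2.997 = 2.997 mol
P = nRT/V = 2.997 × 0.08206 × 907 / 1.20 = 185.9 atm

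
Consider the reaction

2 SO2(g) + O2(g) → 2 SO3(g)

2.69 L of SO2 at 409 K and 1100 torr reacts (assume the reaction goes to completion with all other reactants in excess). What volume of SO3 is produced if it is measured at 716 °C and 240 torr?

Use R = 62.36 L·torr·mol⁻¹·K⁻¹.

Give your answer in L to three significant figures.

n(SO2) = PV/RT = (1100 × 2.69) / (62.36 × 409) = 0.1160 mol
n(SO3) = (2/2) × 0.1160 = 0.1160 mol
V = nRT/P = 0.1160 × 62.36 × 989.15 / 240 = 29.81 L

29.8 L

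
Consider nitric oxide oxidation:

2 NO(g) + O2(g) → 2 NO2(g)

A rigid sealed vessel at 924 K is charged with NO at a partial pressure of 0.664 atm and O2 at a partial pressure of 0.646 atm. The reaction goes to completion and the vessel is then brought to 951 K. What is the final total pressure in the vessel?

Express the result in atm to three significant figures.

1.01 atm

At constant V, partial pressures at 924 K are proportional to moles, so apply stoichiometry directly to pressures.
P(O2) required for 0.664 atm of NO = (1/2) × 0.664 = 0.3320 atm; available 0.646 atm, so NO is limiting.
P(O2) remaining = 0.646 − (1/2) × 0.664 = 0.3140 atm
P(gaseous products) = (2)/2 × 0.664 = 0.6640 atm
P_total at 924 K = 0.3140 + 0.6640 = 0.9780 atm
Scaling to 951 K: P = 0.9780 × 951/924 = 1.007 atm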